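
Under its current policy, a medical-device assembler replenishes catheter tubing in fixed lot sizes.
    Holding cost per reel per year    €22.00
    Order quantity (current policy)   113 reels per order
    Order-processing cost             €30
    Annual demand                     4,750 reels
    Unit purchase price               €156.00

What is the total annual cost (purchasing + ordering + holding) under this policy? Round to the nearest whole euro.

€743,504

Annual ordering cost = (D/Q)·S = (4,750/113) × 30 = €1,261.06
Annual holding cost  = (Q/2)·H = (113/2) × 22 = €1,243.00
Purchase cost = D·C = 4,750 × 156 = €741,000.00
Total = €1,261.06 + €1,243.00 + €741,000.00 = €743,504.06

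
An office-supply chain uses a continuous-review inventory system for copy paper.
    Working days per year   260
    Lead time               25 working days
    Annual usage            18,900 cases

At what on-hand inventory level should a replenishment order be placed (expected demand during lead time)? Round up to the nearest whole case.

1,818 cases

Daily demand d = 18,900 / 260 = 72.692 cases/day
Demand during lead time = 72.692 × 25 = 1,817.31
Reorder point = 1,817.31 → round up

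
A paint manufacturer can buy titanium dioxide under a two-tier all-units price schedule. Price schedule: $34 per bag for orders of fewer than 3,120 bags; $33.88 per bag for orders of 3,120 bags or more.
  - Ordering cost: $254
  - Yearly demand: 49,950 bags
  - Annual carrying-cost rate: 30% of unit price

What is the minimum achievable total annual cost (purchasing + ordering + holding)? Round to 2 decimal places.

H₁ = 30%×$34 = $10.2000;  H₂ = 30%×$33.88 = $10.1640
EOQ₁ = √(2×49,950×254/10.2000) = 1,577.25  (< 3,120, feasible at tier 1)
EOQ₂ = √(2×49,950×254/10.1640) = 1,580.04  (< 3,120 → use Q = 3,120 at tier-2 price)
TC(tier 1 (EOQ₁), Q≈1,577.2) = $1,714,387.91
TC(tier 2, Q≈3,120.0) = $1,712,228.28
Minimum at tier 2: $1,712,228.28

$1,712,228.28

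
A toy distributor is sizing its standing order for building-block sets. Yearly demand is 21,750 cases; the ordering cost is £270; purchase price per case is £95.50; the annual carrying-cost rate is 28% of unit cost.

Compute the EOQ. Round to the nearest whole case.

663 cases

Holding cost per case per year: H = 28% × £95.5 = £26.7400
Q* = √(2·D·S / H) = √(2·21,750·270 / 26.74) = √439,229.6 ≈ 662.74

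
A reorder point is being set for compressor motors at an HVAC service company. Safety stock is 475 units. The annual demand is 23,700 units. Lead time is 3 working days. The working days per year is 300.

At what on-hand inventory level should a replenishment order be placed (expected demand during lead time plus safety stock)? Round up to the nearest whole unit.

712 units

Daily demand d = 23,700 / 300 = 79.000 units/day
Demand during lead time = 79.000 × 3 = 237.00
Reorder point = 237.00 + 475 = 712.00 → round up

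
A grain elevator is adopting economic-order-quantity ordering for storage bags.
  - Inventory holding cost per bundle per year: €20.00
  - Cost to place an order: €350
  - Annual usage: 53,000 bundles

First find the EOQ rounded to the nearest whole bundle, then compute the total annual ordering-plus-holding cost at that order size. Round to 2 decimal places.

€27,239.68

2DS/H = 2·53,000·350/20 = 1,855,000.00
EOQ = √1,855,000.00 ≈ 1,361.98 → Q = 1,362 bundles
Ordering: D/Q × S = 53,000/1,362 × €350 = €13,619.68
Holding:  Q/2 × H = 1,362/2 × €20 = €13,620.00
Total = €13,619.68 + €13,620.00 = €27,239.68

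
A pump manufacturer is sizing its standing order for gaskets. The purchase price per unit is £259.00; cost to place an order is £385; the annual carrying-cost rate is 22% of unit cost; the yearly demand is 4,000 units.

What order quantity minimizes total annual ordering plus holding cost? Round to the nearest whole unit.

H = i·C = 0.22 × £259 = £56.9800 per unit-year
2DS/H = 2·4,000·385/56.98 = 54,054.05
EOQ = √54,054.05 ≈ 232.50

232 units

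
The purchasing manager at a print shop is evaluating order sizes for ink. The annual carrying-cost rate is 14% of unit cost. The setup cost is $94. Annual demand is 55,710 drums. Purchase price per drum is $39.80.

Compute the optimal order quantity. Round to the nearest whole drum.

1,371 drums

Carrying cost H = $39.8 × 14% = $5.5720/drum/yr
EOQ = √(2DS/H) = √(2 × 55,710 × 94 / 5.572)
    = √(1,879,662.60) ≈ 1,371.01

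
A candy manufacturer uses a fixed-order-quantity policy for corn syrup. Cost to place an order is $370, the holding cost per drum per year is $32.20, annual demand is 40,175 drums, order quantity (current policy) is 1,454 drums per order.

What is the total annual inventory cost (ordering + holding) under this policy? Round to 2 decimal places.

$33,632.75

Annual ordering cost = (D/Q)·S = (40,175/1,454) × 370 = $10,223.35
Annual holding cost  = (Q/2)·H = (1,454/2) × 32.2 = $23,409.40
Total = $10,223.35 + $23,409.40 = $33,632.75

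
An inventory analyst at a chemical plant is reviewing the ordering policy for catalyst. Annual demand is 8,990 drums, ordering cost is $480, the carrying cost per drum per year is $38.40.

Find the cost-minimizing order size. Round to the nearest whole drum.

474 drums

2DS/H = 2·8,990·480/38.4 = 224,750.00
EOQ = √224,750.00 ≈ 474.08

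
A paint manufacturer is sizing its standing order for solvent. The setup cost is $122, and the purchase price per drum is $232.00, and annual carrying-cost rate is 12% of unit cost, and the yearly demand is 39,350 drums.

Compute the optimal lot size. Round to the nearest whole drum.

Carrying cost H = $232 × 12% = $27.8400/drum/yr
EOQ = √(2DS/H) = √(2 × 39,350 × 122 / 27.84)
    = √(344,877.87) ≈ 587.26

587 drums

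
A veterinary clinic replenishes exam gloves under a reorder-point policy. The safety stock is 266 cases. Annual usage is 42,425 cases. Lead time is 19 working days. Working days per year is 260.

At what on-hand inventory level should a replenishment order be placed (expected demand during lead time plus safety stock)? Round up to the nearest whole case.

Daily demand d = 42,425 / 260 = 163.173 cases/day
Demand during lead time = 163.173 × 19 = 3,100.29
Reorder point = 3,100.29 + 266 = 3,366.29 → round up

3,367 cases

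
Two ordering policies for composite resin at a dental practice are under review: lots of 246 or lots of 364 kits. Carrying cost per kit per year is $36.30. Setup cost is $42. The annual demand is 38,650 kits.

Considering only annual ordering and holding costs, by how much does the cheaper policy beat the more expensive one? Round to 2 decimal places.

Annual cost at Q: ordering D·S/Q plus holding Q·H/2.
TC(246) = (38,650/246)×42 + (246/2)×36.3 = $11,063.68
TC(364) = (38,650/364)×42 + (364/2)×36.3 = $11,066.22
|ΔTC| = |$11,063.68 − $11,066.22| = $2.53

$2.53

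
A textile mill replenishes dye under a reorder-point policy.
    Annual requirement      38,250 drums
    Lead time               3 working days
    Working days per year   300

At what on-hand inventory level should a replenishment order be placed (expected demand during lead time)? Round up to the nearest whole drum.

Daily demand d = 38,250 / 300 = 127.500 drums/day
Demand during lead time = 127.500 × 3 = 382.50
Reorder point = 382.50 → round up

383 drums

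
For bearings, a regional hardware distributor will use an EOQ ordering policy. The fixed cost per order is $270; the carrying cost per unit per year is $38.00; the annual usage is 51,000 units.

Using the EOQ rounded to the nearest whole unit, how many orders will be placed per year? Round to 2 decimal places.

EOQ = √(2DS/H) = √(2 × 51,000 × 270 / 38)
    = √(724,736.84) ≈ 851.31 → Q = 851
Orders per year = D/Q = 51,000 / 851 = 59.929

59.93 orders per year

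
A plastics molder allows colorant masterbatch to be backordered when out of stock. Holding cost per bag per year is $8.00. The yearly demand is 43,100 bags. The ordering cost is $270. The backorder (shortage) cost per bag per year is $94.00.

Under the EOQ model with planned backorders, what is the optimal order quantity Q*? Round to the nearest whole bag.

1,777 bags

Q* = √(2DS/H) · √((H + b)/b)
   = √(2 × 43,100 × 270 / 8) · √((8 + 94) / 94)
   = 1,705.652 × 1.0417 ≈ 1,776.75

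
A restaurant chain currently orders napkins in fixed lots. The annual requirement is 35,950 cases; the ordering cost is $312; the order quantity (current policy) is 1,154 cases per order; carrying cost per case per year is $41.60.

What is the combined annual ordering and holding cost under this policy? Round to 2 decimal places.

Orders/yr = 35,950/1,154 = 31.153; ordering cost = 31.153 × $312 = $9,719.58
Average inventory = 1,154/2 = 577; holding cost = 577 × $41.6 = $24,003.20
Total = $9,719.58 + $24,003.20 = $33,722.78

$33,722.78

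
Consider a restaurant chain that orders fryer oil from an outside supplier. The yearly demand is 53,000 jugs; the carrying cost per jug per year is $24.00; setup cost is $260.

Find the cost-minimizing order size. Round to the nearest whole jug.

2DS/H = 2·53,000·260/24 = 1,148,333.33
EOQ = √1,148,333.33 ≈ 1,071.60

1,072 jugs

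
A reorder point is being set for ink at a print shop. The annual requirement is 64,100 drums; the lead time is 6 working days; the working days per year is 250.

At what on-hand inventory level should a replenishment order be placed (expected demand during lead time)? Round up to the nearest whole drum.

Daily demand d = 64,100 / 250 = 256.400 drums/day
Demand during lead time = 256.400 × 6 = 1,538.40
Reorder point = 1,538.40 → round up

1,539 drums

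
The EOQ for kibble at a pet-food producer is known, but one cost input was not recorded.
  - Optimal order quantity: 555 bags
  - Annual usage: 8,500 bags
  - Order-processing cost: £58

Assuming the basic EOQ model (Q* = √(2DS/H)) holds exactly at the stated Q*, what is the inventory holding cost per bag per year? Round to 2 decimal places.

Since Q* = (2DS/H)^½, squaring gives Q*²·H = 2DS.
H = 2DS / Q² = 2 × 8,500 × 58 / 555² = 3.2010

£3.20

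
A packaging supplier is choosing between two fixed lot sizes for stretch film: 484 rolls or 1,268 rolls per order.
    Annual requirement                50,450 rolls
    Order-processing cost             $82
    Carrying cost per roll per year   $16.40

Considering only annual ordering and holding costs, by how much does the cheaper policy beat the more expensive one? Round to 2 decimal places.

$1,144.03

Annual cost at Q: ordering D·S/Q plus holding Q·H/2.
TC(484) = (50,450/484)×82 + (484/2)×16.4 = $12,516.11
TC(1,268) = (50,450/1,268)×82 + (1,268/2)×16.4 = $13,660.14
Lots of 484 are cheaper by $1,144.03.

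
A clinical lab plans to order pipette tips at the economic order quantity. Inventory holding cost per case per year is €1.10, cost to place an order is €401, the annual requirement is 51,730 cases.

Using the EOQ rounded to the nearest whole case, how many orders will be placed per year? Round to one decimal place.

Q* = √(2·D·S / H) = √(2·51,730·401 / 1.1) = √37,715,872.7 ≈ 6,141.32 → Q = 6,141
N = D/Q = 51,730/6,141 ≈ 8.424 orders/yr

8.4 orders per year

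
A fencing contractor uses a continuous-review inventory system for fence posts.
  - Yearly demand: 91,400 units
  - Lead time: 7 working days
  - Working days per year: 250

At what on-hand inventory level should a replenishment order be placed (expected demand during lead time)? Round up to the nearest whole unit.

2,560 units

Daily demand d = 91,400 / 250 = 365.600 units/day
Demand during lead time = 365.600 × 7 = 2,559.20
Reorder point = 2,559.20 → round up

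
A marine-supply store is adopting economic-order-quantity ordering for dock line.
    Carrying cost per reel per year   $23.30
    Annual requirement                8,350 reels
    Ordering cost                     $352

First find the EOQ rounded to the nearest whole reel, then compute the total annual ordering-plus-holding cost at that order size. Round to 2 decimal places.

$11,703.28

Optimal lot size Q* = (2 × 8,350 × $352 / $23.3)^½ ≈ 502.29 → Q = 502 reels
Ordering: D/Q × S = 8,350/502 × $352 = $5,854.98
Holding:  Q/2 × H = 502/2 × $23.3 = $5,848.30
Total = $5,854.98 + $5,848.30 = $11,703.28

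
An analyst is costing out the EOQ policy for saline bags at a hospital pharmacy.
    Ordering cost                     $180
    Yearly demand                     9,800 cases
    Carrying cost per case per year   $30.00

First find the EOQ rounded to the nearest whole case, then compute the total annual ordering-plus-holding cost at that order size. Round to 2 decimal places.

EOQ = √(2DS/H) = √(2 × 9,800 × 180 / 30)
    = √(117,600.00) ≈ 342.93 → Q = 343 cases
Orders/yr = 9,800/343 = 28.571; ordering cost = 28.571 × $180 = $5,142.86
Average inventory = 343/2 = 171.5; holding cost = 171.5 × $30 = $5,145.00
Total = $5,142.86 + $5,145.00 = $10,287.86

$10,287.86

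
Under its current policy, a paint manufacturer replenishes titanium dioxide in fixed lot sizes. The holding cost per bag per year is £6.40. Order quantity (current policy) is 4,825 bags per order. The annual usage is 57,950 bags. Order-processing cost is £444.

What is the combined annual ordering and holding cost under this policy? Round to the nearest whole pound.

£20,773

Orders/yr = 57,950/4,825 = 12.010; ordering cost = 12.010 × £444 = £5,332.60
Average inventory = 4,825/2 = 2412.5; holding cost = 2412.5 × £6.4 = £15,440.00
Total = £5,332.60 + £15,440.00 = £20,772.60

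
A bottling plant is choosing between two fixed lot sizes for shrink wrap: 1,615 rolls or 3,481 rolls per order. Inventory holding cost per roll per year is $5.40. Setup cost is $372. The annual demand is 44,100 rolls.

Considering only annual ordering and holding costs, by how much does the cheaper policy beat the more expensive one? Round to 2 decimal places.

For each Q, cost = (D/Q)·S + (Q/2)·H.
TC(1,615) = (44,100/1,615)×372 + (1,615/2)×5.4 = $14,518.52
TC(3,481) = (44,100/3,481)×372 + (3,481/2)×5.4 = $14,111.48
|ΔTC| = |$14,518.52 − $14,111.48| = $407.03

$407.03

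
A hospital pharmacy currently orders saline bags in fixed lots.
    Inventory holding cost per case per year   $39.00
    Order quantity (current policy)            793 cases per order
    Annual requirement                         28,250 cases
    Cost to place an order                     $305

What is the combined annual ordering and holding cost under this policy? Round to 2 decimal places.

Annual ordering cost = (D/Q)·S = (28,250/793) × 305 = $10,865.38
Annual holding cost  = (Q/2)·H = (793/2) × 39 = $15,463.50
Total = $10,865.38 + $15,463.50 = $26,328.88

$26,328.88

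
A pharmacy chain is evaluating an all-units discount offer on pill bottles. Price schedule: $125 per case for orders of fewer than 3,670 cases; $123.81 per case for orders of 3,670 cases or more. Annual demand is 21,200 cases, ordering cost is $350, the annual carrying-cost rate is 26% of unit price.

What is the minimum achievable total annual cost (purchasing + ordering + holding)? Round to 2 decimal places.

$2,671,961.33

H₁ = 26%×$125 = $32.5000;  H₂ = 26%×$123.81 = $32.1906
EOQ₁ = √(2×21,200×350/32.5000) = 675.73  (< 3,670, feasible at tier 1)
EOQ₂ = √(2×21,200×350/32.1906) = 678.97  (< 3,670 → use Q = 3,670 at tier-2 price)
TC(tier 1 (EOQ₁), Q≈675.7) = $2,671,961.33
TC(tier 2, Q≈3,670.0) = $2,685,863.55
Minimum at tier 1 (EOQ₁): $2,671,961.33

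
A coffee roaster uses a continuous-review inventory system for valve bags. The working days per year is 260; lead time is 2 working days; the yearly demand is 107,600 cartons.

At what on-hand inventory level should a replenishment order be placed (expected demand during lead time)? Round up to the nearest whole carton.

828 cartons

Daily demand d = 107,600 / 260 = 413.846 cartons/day
Demand during lead time = 413.846 × 2 = 827.69
Reorder point = 827.69 → round up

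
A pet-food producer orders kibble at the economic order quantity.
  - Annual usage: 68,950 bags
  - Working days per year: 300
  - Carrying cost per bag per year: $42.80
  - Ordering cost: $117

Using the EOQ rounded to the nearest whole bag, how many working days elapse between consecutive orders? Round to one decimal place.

2.7 days

EOQ = √(2DS/H) = √(2 × 68,950 × 117 / 42.8)
    = √(376,969.63) ≈ 613.98 → Q = 614 bags
Cycle time = (working days × Q)/D = (300 × 614) / 68,950 = 2.672 days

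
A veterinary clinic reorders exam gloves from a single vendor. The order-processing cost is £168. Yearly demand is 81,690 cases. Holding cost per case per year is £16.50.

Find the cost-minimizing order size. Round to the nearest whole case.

1,290 cases

Q* = √(2·D·S / H) = √(2·81,690·168 / 16.5) = √1,663,505.5 ≈ 1,289.77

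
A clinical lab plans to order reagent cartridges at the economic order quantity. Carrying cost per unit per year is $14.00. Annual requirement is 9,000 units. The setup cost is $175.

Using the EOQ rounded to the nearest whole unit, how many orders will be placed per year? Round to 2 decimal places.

18.99 orders per year

2DS/H = 2·9,000·175/14 = 225,000.00
EOQ = √225,000.00 ≈ 474.34 → Q = 474
N = D/Q = 9,000/474 ≈ 18.987 orders/yr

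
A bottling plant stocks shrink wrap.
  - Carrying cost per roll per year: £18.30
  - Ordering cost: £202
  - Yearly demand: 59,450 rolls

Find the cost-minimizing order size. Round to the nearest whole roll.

1,146 rolls

EOQ = √(2DS/H) = √(2 × 59,450 × 202 / 18.3)
    = √(1,312,448.09) ≈ 1,145.62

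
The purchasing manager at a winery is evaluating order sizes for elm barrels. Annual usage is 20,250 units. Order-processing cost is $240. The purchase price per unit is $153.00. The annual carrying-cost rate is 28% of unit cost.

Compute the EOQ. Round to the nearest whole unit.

H = i·C = 0.28 × $153 = $42.8400 per unit-year
Optimal lot size Q* = (2 × 20,250 × $240 / $42.84)^½ ≈ 476.33

476 units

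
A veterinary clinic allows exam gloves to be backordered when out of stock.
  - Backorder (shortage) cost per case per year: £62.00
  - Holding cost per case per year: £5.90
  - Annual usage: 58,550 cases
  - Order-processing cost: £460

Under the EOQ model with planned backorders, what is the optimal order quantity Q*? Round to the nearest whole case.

Q* = √(2DS/H) · √((H + b)/b)
   = √(2 × 58,550 × 460 / 5.9) · √((5.9 + 62) / 62)
   = 3,021.561 × 1.0465 ≈ 3,162.06

3,162 cases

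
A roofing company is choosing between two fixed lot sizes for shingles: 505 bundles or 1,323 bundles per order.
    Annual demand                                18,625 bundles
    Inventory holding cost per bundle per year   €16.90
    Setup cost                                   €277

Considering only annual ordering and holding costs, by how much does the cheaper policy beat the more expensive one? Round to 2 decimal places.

For each Q, cost = (D/Q)·S + (Q/2)·H.
TC(505) = (18,625/505)×277 + (505/2)×16.9 = €14,483.34
TC(1,323) = (18,625/1,323)×277 + (1,323/2)×16.9 = €15,078.92
|ΔTC| = |€14,483.34 − €15,078.92| = €595.58

€595.58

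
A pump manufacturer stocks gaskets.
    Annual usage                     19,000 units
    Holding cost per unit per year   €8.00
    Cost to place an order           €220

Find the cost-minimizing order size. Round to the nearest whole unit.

1,022 units

EOQ = √(2DS/H) = √(2 × 19,000 × 220 / 8)
    = √(1,045,000.00) ≈ 1,022.25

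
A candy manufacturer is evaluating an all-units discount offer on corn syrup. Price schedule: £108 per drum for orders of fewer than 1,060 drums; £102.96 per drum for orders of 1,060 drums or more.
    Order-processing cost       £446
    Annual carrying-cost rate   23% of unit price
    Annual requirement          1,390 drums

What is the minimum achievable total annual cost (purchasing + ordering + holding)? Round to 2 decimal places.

H₁ = 23%×£108 = £24.8400;  H₂ = 23%×£102.96 = £23.6808
EOQ₁ = √(2×1,390×446/24.8400) = 223.42  (< 1,060, feasible at tier 1)
EOQ₂ = √(2×1,390×446/23.6808) = 228.82  (< 1,060 → use Q = 1,060 at tier-2 price)
TC(tier 1 (EOQ₁), Q≈223.4) = £155,669.65
TC(tier 2, Q≈1,060.0) = £156,250.07
Minimum at tier 1 (EOQ₁): £155,669.65

£155,669.65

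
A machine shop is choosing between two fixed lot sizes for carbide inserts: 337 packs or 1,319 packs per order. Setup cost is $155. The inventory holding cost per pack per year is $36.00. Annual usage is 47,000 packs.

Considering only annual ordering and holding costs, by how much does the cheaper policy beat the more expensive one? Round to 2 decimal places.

TC(Q) = (D/Q)S + (Q/2)H
TC(337) = (47,000/337)×155 + (337/2)×36 = $27,683.21
TC(1,319) = (47,000/1,319)×155 + (1,319/2)×36 = $29,265.12
Cheaper: Q = 337.  Difference = $1,581.91

$1,581.91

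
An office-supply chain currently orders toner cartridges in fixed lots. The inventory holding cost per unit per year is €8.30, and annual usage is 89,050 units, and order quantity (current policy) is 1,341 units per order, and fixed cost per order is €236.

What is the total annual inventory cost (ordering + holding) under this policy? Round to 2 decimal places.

Ordering: D/Q × S = 89,050/1,341 × €236 = €15,671.74
Holding:  Q/2 × H = 1,341/2 × €8.3 = €5,565.15
Total = €15,671.74 + €5,565.15 = €21,236.89

€21,236.89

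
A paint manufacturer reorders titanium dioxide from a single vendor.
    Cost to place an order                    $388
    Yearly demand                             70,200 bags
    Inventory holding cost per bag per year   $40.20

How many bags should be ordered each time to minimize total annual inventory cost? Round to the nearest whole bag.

Optimal lot size Q* = (2 × 70,200 × $388 / $40.2)^½ ≈ 1,164.09

1,164 bags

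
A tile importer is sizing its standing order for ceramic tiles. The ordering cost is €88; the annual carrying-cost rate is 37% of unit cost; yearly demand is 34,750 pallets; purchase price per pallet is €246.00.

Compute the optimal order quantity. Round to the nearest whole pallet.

259 pallets

Holding cost per pallet per year: H = 37% × €246 = €91.0200
Optimal lot size Q* = (2 × 34,750 × €88 / €91.02)^½ ≈ 259.22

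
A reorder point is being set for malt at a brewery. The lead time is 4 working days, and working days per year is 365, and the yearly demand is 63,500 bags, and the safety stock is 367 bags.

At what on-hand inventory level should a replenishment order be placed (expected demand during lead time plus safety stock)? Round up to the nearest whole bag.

Daily demand d = 63,500 / 365 = 173.973 bags/day
Demand during lead time = 173.973 × 4 = 695.89
Reorder point = 695.89 + 367 = 1,062.89 → round up

1,063 bags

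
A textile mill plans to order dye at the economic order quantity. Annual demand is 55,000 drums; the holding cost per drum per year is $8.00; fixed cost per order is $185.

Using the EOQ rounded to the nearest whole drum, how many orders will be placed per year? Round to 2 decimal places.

34.48 orders per year

EOQ = √(2DS/H) = √(2 × 55,000 × 185 / 8)
    = √(2,543,750.00) ≈ 1,594.91 → Q = 1,595
Orders per year = D/Q = 55,000 / 1,595 = 34.483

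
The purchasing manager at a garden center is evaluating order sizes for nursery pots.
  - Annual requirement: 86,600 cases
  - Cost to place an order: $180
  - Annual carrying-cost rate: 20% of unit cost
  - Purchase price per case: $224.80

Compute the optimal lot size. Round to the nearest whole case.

Carrying cost H = $224.8 × 20% = $44.9600/case/yr
Q* = √(2·D·S / H) = √(2·86,600·180 / 44.96) = √693,416.4 ≈ 832.72

833 cases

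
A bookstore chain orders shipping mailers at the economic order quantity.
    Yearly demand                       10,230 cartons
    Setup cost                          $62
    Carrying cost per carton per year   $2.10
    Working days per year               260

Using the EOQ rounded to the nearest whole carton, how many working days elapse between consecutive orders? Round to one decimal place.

Q* = √(2·D·S / H) = √(2·10,230·62 / 2.1) = √604,057.1 ≈ 777.21 → Q = 777 cartons
Cycle time = (working days × Q)/D = (260 × 777) / 10,230 = 19.748 days

19.7 days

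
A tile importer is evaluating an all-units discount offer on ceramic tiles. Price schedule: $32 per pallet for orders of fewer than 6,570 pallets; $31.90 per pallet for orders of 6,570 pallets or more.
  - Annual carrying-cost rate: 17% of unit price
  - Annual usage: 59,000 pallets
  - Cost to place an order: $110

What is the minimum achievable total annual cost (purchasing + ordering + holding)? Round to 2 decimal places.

$1,896,403.05

H₁ = 17%×$32 = $5.4400;  H₂ = 17%×$31.90 = $5.4230
EOQ₁ = √(2×59,000×110/5.4400) = 1,544.68  (< 6,570, feasible at tier 1)
EOQ₂ = √(2×59,000×110/5.4230) = 1,547.10  (< 6,570 → use Q = 6,570 at tier-2 price)
TC(tier 1 (EOQ₁), Q≈1,544.7) = $1,896,403.05
TC(tier 2, Q≈6,570.0) = $1,900,902.38
Minimum at tier 1 (EOQ₁): $1,896,403.05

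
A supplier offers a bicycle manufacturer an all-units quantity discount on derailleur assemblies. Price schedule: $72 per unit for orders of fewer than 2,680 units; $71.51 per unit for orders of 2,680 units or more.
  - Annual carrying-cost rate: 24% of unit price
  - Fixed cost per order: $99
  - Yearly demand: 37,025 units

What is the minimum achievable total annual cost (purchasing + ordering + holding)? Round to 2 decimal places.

$2,672,023.08

H₁ = 24%×$72 = $17.2800;  H₂ = 24%×$71.51 = $17.1624
EOQ₁ = √(2×37,025×99/17.2800) = 651.34  (< 2,680, feasible at tier 1)
EOQ₂ = √(2×37,025×99/17.1624) = 653.57  (< 2,680 → use Q = 2,680 at tier-2 price)
TC(tier 1 (EOQ₁), Q≈651.3) = $2,677,055.17
TC(tier 2, Q≈2,680.0) = $2,672,023.08
Minimum at tier 2: $2,672,023.08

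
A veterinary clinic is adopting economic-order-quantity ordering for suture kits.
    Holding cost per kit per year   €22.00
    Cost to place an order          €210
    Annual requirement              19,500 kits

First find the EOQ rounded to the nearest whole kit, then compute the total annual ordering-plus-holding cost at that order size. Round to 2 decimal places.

€13,423.11

Optimal lot size Q* = (2 × 19,500 × €210 / €22)^½ ≈ 610.14 → Q = 610 kits
Annual ordering cost = (D/Q)·S = (19,500/610) × 210 = €6,713.11
Annual holding cost  = (Q/2)·H = (610/2) × 22 = €6,710.00
Total = €6,713.11 + €6,710.00 = €13,423.11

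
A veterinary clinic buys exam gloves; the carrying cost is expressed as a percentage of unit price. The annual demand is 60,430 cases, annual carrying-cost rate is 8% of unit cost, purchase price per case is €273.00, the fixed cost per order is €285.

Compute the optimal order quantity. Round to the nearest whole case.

1,256 cases

H = i·C = 0.08 × €273 = €21.8400 per case-year
2DS/H = 2·60,430·285/21.84 = 1,577,156.59
EOQ = √1,577,156.59 ≈ 1,255.85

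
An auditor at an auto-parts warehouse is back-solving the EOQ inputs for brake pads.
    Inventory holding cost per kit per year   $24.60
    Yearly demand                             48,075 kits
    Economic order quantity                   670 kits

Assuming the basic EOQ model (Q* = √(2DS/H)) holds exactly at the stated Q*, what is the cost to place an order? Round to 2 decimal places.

$114.85

From Q* = √(2DS/H) ⇒ Q*² = 2DS/H.
S = Q²H / (2D) = 670² × 24.6 / (2 × 48,075) = 114.8512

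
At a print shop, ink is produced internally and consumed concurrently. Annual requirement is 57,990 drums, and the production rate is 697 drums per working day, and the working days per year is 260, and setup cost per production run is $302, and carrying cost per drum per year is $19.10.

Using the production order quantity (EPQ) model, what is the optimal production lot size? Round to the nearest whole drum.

1,642 drums

d = 57,990/260 = 223.0385 drums/day;  effective holding cost H(1 − d/p) = 19.1·(1 − 223.0385/697) = 12.98804
Q* = √(2DS / H_eff) = √(2·57,990·302 / 12.98804) ≈ 1,642.19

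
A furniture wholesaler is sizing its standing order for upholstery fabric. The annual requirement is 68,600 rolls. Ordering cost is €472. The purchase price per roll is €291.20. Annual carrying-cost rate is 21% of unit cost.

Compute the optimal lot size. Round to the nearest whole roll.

Carrying cost H = €291.2 × 21% = €61.1520/roll/yr
Q* = √(2·D·S / H) = √(2·68,600·472 / 61.152) = √1,058,974.4 ≈ 1,029.06

1,029 rolls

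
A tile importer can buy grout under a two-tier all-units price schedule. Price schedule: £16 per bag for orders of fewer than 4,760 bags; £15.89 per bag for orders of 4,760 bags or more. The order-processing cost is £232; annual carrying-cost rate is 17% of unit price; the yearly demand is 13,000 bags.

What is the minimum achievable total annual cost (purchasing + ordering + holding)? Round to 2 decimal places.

£212,050.56

H₁ = 17%×£16 = £2.7200;  H₂ = 17%×£15.89 = £2.7013
EOQ₁ = √(2×13,000×232/2.7200) = 1,489.18  (< 4,760, feasible at tier 1)
EOQ₂ = √(2×13,000×232/2.7013) = 1,494.32  (< 4,760 → use Q = 4,760 at tier-2 price)
TC(tier 1 (EOQ₁), Q≈1,489.2) = £212,050.56
TC(tier 2, Q≈4,760.0) = £213,632.71
Minimum at tier 1 (EOQ₁): £212,050.56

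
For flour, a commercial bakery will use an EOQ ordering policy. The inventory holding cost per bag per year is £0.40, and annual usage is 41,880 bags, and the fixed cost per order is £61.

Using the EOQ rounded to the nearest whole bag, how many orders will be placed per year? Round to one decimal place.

Q* = √(2·D·S / H) = √(2·41,880·61 / 0.4) = √12,773,400.0 ≈ 3,573.99 → Q = 3,574
N = D/Q = 41,880/3,574 ≈ 11.718 orders/yr

11.7 orders per year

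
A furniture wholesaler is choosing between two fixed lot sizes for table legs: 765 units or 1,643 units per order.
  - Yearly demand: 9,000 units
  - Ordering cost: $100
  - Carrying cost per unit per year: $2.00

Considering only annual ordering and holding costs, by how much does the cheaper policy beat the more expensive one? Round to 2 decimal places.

$249.31

For each Q, cost = (D/Q)·S + (Q/2)·H.
TC(765) = (9,000/765)×100 + (765/2)×2 = $1,941.47
TC(1,643) = (9,000/1,643)×100 + (1,643/2)×2 = $2,190.78
|ΔTC| = |$1,941.47 − $2,190.78| = $249.31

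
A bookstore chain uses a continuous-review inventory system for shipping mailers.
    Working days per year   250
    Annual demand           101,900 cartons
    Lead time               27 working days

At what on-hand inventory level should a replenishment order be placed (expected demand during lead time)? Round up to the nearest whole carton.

Daily demand d = 101,900 / 250 = 407.600 cartons/day
Demand during lead time = 407.600 × 27 = 11,005.20
Reorder point = 11,005.20 → round up

11,006 cartons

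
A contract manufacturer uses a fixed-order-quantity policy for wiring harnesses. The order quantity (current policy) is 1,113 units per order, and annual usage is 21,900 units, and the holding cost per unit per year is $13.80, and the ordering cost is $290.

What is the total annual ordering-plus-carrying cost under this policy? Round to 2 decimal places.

Orders/yr = 21,900/1,113 = 19.677; ordering cost = 19.677 × $290 = $5,706.20
Average inventory = 1,113/2 = 556.5; holding cost = 556.5 × $13.8 = $7,679.70
Total = $5,706.20 + $7,679.70 = $13,385.90

$13,385.90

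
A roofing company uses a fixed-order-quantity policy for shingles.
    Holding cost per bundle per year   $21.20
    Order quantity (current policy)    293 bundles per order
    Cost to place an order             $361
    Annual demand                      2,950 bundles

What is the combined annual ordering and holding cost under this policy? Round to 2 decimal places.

$6,740.44

Ordering: D/Q × S = 2,950/293 × $361 = $3,634.64
Holding:  Q/2 × H = 293/2 × $21.2 = $3,105.80
Total = $3,634.64 + $3,105.80 = $6,740.44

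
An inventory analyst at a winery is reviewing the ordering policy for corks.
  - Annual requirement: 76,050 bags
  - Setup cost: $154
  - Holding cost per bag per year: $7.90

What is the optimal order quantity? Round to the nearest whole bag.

1,722 bags

Optimal lot size Q* = (2 × 76,050 × $154 / $7.9)^½ ≈ 1,721.91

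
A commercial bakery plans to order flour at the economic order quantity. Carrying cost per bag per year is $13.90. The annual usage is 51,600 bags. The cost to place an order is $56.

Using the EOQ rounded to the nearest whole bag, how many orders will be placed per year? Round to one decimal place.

EOQ = √(2DS/H) = √(2 × 51,600 × 56 / 13.9)
    = √(415,769.78) ≈ 644.80 → Q = 645
N = D/Q = 51,600/645 ≈ 80.000 orders/yr

80.0 orders per year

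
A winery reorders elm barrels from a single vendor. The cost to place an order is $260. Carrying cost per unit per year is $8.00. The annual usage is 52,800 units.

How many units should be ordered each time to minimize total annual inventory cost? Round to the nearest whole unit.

1,853 units

EOQ = √(2DS/H) = √(2 × 52,800 × 260 / 8)
    = √(3,432,000.00) ≈ 1,852.57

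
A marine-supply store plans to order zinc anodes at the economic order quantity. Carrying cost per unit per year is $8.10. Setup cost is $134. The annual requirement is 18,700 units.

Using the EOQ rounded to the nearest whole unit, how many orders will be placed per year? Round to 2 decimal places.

EOQ = √(2DS/H) = √(2 × 18,700 × 134 / 8.1)
    = √(618,716.05) ≈ 786.59 → Q = 787
N = D/Q = 18,700/787 ≈ 23.761 orders/yr

23.76 orders per year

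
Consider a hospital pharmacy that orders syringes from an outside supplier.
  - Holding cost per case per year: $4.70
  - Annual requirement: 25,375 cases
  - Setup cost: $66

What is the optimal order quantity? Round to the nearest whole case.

844 cases

Q* = √(2·D·S / H) = √(2·25,375·66 / 4.7) = √712,659.6 ≈ 844.19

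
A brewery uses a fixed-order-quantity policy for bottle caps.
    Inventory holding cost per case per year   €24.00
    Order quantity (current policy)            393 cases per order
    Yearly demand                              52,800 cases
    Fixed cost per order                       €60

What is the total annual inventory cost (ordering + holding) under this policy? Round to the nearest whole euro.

Ordering: D/Q × S = 52,800/393 × €60 = €8,061.07
Holding:  Q/2 × H = 393/2 × €24 = €4,716.00
Total = €8,061.07 + €4,716.00 = €12,777.07

€12,777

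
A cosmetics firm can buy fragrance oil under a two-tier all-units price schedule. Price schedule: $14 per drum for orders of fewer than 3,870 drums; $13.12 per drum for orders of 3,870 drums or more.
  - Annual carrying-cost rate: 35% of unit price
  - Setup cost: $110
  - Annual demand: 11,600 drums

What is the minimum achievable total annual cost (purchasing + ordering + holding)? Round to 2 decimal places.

$161,407.24

H₁ = 35%×$14 = $4.9000;  H₂ = 35%×$13.12 = $4.5920
EOQ₁ = √(2×11,600×110/4.9000) = 721.68  (< 3,870, feasible at tier 1)
EOQ₂ = √(2×11,600×110/4.5920) = 745.49  (< 3,870 → use Q = 3,870 at tier-2 price)
TC(tier 1 (EOQ₁), Q≈721.7) = $165,936.21
TC(tier 2, Q≈3,870.0) = $161,407.24
Minimum at tier 2: $161,407.24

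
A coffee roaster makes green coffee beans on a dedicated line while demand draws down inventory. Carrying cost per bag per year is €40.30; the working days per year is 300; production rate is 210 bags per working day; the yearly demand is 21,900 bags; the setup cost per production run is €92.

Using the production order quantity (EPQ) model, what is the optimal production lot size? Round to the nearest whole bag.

Daily demand d = 21,900/300 = 73.000; p = 210; 1 − d/p = 0.65238
EPQ = √(2DS / (H(1 − d/p)))
    = √(2 × 21,900 × 92 / (40.3 × 0.65238)) ≈ 391.50

391 bags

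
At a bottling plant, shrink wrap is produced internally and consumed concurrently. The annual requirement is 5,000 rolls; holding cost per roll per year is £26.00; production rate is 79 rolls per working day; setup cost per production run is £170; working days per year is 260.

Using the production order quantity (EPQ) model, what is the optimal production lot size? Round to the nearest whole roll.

294 rolls

d = 5,000/260 = 19.2308 rolls/day;  effective holding cost H(1 − d/p) = 26·(1 − 19.2308/79) = 19.67089
Q* = √(2DS / H_eff) = √(2·5,000·170 / 19.67089) ≈ 293.98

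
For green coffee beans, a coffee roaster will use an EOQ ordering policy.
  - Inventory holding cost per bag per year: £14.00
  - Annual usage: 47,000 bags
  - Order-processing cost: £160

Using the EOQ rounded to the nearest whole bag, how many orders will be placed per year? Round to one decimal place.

45.4 orders per year

Q* = √(2·D·S / H) = √(2·47,000·160 / 14) = √1,074,285.7 ≈ 1,036.48 → Q = 1,036
Orders per year = D/Q = 47,000 / 1,036 = 45.367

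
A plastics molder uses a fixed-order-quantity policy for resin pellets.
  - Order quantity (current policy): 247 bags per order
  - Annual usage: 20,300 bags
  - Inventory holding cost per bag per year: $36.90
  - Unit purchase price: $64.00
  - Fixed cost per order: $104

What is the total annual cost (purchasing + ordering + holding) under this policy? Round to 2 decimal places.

$1,312,304.52

Orders/yr = 20,300/247 = 82.186; ordering cost = 82.186 × $104 = $8,547.37
Average inventory = 247/2 = 123.5; holding cost = 123.5 × $36.9 = $4,557.15
Purchase cost = D·C = 20,300 × 64 = $1,299,200.00
Total = $8,547.37 + $4,557.15 + $1,299,200.00 = $1,312,304.52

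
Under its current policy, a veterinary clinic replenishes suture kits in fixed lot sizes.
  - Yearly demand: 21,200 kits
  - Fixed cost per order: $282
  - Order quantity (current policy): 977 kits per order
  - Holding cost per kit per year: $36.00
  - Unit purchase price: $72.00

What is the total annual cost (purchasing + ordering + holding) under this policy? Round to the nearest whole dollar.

$1,550,105

Ordering: D/Q × S = 21,200/977 × $282 = $6,119.14
Holding:  Q/2 × H = 977/2 × $36 = $17,586.00
Purchase cost = D·C = 21,200 × 72 = $1,526,400.00
Total = $6,119.14 + $17,586.00 + $1,526,400.00 = $1,550,105.14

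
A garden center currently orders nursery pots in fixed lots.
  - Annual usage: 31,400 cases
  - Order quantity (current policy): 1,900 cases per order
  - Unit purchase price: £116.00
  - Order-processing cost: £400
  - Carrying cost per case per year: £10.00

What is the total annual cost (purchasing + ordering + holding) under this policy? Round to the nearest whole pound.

Orders/yr = 31,400/1,900 = 16.526; ordering cost = 16.526 × £400 = £6,610.53
Average inventory = 1,900/2 = 950; holding cost = 950 × £10 = £9,500.00
Purchase cost = D·C = 31,400 × 116 = £3,642,400.00
Total = £6,610.53 + £9,500.00 + £3,642,400.00 = £3,658,510.53

£3,658,511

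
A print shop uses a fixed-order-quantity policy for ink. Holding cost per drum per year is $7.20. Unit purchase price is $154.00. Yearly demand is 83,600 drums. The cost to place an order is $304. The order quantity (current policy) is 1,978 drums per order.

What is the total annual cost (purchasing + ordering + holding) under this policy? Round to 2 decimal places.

$12,894,369.33

Ordering: D/Q × S = 83,600/1,978 × $304 = $12,848.53
Holding:  Q/2 × H = 1,978/2 × $7.2 = $7,120.80
Purchase cost = D·C = 83,600 × 154 = $12,874,400.00
Total = $12,848.53 + $7,120.80 + $12,874,400.00 = $12,894,369.33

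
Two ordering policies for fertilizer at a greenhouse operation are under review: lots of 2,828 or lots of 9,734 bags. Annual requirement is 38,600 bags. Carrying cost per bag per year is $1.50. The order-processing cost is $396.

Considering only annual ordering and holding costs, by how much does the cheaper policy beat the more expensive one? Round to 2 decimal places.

$1,344.74

Annual cost at Q: ordering D·S/Q plus holding Q·H/2.
TC(2,828) = (38,600/2,828)×396 + (2,828/2)×1.5 = $7,526.09
TC(9,734) = (38,600/9,734)×396 + (9,734/2)×1.5 = $8,870.83
Cheaper: Q = 2,828.  Difference = $1,344.74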